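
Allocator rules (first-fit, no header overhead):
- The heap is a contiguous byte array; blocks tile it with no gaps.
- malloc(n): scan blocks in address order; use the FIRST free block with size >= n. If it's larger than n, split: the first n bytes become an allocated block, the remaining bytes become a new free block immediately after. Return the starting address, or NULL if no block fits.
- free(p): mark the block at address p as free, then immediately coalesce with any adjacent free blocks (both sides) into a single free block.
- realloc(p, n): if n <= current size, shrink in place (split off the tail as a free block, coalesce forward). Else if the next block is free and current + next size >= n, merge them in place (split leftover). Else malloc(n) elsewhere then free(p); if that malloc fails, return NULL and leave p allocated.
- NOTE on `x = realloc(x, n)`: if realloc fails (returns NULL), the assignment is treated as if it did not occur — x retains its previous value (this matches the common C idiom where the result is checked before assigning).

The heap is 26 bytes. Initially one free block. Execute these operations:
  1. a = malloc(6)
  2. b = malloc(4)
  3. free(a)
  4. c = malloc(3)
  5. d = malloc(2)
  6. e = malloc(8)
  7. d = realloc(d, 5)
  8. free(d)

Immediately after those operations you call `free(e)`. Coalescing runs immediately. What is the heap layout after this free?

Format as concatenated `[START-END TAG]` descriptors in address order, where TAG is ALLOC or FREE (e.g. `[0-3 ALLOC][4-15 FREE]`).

Op 1: a = malloc(6) -> a = 0; heap: [0-5 ALLOC][6-25 FREE]
Op 2: b = malloc(4) -> b = 6; heap: [0-5 ALLOC][6-9 ALLOC][10-25 FREE]
Op 3: free(a) -> (freed a); heap: [0-5 FREE][6-9 ALLOC][10-25 FREE]
Op 4: c = malloc(3) -> c = 0; heap: [0-2 ALLOC][3-5 FREE][6-9 ALLOC][10-25 FREE]
Op 5: d = malloc(2) -> d = 3; heap: [0-2 ALLOC][3-4 ALLOC][5-5 FREE][6-9 ALLOC][10-25 FREE]
Op 6: e = malloc(8) -> e = 10; heap: [0-2 ALLOC][3-4 ALLOC][5-5 FREE][6-9 ALLOC][10-17 ALLOC][18-25 FREE]
Op 7: d = realloc(d, 5) -> d = 18; heap: [0-2 ALLOC][3-5 FREE][6-9 ALLOC][10-17 ALLOC][18-22 ALLOC][23-25 FREE]
Op 8: free(d) -> (freed d); heap: [0-2 ALLOC][3-5 FREE][6-9 ALLOC][10-17 ALLOC][18-25 FREE]
free(e): e = 10 -> block [10-17 ALLOC]; mark free, coalesce with adjacent free neighbors -> [0-2 ALLOC][3-5 FREE][6-9 ALLOC][10-25 FREE]

Answer: [0-2 ALLOC][3-5 FREE][6-9 ALLOC][10-25 FREE]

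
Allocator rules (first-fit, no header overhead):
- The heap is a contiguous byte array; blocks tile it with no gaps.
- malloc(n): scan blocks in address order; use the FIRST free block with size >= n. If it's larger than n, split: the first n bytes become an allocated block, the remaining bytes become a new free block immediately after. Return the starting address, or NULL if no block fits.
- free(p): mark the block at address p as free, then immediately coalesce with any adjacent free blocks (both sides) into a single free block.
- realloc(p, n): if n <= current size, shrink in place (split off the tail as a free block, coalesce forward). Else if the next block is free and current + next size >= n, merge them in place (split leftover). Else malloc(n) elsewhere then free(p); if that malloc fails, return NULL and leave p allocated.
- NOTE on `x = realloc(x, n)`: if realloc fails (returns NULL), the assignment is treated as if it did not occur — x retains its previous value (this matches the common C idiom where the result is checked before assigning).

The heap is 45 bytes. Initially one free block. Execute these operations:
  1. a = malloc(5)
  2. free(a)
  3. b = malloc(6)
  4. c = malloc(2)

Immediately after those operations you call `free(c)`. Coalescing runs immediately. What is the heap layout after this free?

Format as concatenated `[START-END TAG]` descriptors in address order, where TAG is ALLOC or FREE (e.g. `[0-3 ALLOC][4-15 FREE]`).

Op 1: a = malloc(5) -> a = 0; heap: [0-4 ALLOC][5-44 FREE]
Op 2: free(a) -> (freed a); heap: [0-44 FREE]
Op 3: b = malloc(6) -> b = 0; heap: [0-5 ALLOC][6-44 FREE]
Op 4: c = malloc(2) -> c = 6; heap: [0-5 ALLOC][6-7 ALLOC][8-44 FREE]
free(c): c = 6 -> block [6-7 ALLOC]; mark free, coalesce with adjacent free neighbors -> [0-5 ALLOC][6-44 FREE]

Answer: [0-5 ALLOC][6-44 FREE]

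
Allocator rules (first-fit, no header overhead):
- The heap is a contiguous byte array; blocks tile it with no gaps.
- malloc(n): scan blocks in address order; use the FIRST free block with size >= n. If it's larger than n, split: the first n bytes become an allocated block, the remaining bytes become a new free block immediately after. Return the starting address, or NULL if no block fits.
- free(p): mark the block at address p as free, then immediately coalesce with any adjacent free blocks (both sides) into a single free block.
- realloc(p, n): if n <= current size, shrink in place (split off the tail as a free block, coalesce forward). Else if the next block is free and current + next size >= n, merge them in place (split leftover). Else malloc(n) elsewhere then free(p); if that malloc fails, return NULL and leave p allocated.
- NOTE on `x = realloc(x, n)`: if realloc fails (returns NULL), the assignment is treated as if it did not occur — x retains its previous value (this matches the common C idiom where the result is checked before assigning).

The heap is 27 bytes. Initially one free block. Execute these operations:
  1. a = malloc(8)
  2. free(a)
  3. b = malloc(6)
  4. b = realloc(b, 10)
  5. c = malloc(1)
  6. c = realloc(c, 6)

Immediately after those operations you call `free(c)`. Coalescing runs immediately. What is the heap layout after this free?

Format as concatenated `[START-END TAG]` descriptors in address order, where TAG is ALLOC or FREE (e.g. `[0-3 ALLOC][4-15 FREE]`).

Op 1: a = malloc(8) -> a = 0; heap: [0-7 ALLOC][8-26 FREE]
Op 2: free(a) -> (freed a); heap: [0-26 FREE]
Op 3: b = malloc(6) -> b = 0; heap: [0-5 ALLOC][6-26 FREE]
Op 4: b = realloc(b, 10) -> b = 0; heap: [0-9 ALLOC][10-26 FREE]
Op 5: c = malloc(1) -> c = 10; heap: [0-9 ALLOC][10-10 ALLOC][11-26 FREE]
Op 6: c = realloc(c, 6) -> c = 10; heap: [0-9 ALLOC][10-15 ALLOC][16-26 FREE]
free(c): c = 10 -> block [10-15 ALLOC]; mark free, coalesce with adjacent free neighbors -> [0-9 ALLOC][10-26 FREE]

Answer: [0-9 ALLOC][10-26 FREE]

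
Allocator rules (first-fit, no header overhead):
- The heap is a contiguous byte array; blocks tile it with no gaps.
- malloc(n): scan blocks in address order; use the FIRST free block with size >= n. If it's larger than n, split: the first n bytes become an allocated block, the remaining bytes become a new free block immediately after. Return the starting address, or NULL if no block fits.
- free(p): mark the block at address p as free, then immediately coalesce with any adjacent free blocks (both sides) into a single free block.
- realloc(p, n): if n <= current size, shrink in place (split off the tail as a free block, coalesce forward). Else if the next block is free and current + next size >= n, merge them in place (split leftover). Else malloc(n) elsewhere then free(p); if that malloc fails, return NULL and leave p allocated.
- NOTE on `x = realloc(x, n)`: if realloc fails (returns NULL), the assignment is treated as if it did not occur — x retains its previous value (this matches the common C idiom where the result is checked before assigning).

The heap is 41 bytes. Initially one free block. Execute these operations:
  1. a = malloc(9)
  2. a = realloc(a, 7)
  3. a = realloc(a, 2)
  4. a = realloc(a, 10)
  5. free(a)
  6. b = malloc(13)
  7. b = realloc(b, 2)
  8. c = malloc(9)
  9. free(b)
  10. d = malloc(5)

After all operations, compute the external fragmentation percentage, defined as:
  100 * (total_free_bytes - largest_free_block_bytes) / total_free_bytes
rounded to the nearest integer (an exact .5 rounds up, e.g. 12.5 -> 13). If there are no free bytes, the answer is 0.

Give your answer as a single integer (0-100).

Answer: 7

Derivation:
Op 1: a = malloc(9) -> a = 0; heap: [0-8 ALLOC][9-40 FREE]
Op 2: a = realloc(a, 7) -> a = 0; heap: [0-6 ALLOC][7-40 FREE]
Op 3: a = realloc(a, 2) -> a = 0; heap: [0-1 ALLOC][2-40 FREE]
Op 4: a = realloc(a, 10) -> a = 0; heap: [0-9 ALLOC][10-40 FREE]
Op 5: free(a) -> (freed a); heap: [0-40 FREE]
Op 6: b = malloc(13) -> b = 0; heap: [0-12 ALLOC][13-40 FREE]
Op 7: b = realloc(b, 2) -> b = 0; heap: [0-1 ALLOC][2-40 FREE]
Op 8: c = malloc(9) -> c = 2; heap: [0-1 ALLOC][2-10 ALLOC][11-40 FREE]
Op 9: free(b) -> (freed b); heap: [0-1 FREE][2-10 ALLOC][11-40 FREE]
Op 10: d = malloc(5) -> d = 11; heap: [0-1 FREE][2-10 ALLOC][11-15 ALLOC][16-40 FREE]
Free blocks: [2 25] total_free=27 largest=25 -> 100*(27-25)/27 = 200/27 ≈ 7.407 -> rounds to 7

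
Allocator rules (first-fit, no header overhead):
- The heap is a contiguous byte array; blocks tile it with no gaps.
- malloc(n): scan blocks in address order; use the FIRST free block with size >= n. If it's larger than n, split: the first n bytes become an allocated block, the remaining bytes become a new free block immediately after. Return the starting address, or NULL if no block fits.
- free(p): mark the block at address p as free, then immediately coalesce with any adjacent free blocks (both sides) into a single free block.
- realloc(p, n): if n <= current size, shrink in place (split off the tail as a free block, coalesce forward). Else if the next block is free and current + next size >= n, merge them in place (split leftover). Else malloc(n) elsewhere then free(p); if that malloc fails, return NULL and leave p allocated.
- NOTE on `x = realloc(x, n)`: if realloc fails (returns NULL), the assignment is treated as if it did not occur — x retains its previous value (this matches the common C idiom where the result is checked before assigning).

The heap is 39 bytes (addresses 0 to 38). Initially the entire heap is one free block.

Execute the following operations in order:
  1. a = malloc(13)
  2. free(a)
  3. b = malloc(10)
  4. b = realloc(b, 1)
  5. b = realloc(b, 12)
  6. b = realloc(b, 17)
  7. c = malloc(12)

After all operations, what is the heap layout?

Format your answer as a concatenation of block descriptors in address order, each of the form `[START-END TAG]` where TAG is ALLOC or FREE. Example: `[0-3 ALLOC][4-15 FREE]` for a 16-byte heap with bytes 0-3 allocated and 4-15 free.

Op 1: a = malloc(13) -> a = 0; heap: [0-12 ALLOC][13-38 FREE]
Op 2: free(a) -> (freed a); heap: [0-38 FREE]
Op 3: b = malloc(10) -> b = 0; heap: [0-9 ALLOC][10-38 FREE]
Op 4: b = realloc(b, 1) -> b = 0; heap: [0-0 ALLOC][1-38 FREE]
Op 5: b = realloc(b, 12) -> b = 0; heap: [0-11 ALLOC][12-38 FREE]
Op 6: b = realloc(b, 17) -> b = 0; heap: [0-16 ALLOC][17-38 FREE]
Op 7: c = malloc(12) -> c = 17; heap: [0-16 ALLOC][17-28 ALLOC][29-38 FREE]

Answer: [0-16 ALLOC][17-28 ALLOC][29-38 FREE]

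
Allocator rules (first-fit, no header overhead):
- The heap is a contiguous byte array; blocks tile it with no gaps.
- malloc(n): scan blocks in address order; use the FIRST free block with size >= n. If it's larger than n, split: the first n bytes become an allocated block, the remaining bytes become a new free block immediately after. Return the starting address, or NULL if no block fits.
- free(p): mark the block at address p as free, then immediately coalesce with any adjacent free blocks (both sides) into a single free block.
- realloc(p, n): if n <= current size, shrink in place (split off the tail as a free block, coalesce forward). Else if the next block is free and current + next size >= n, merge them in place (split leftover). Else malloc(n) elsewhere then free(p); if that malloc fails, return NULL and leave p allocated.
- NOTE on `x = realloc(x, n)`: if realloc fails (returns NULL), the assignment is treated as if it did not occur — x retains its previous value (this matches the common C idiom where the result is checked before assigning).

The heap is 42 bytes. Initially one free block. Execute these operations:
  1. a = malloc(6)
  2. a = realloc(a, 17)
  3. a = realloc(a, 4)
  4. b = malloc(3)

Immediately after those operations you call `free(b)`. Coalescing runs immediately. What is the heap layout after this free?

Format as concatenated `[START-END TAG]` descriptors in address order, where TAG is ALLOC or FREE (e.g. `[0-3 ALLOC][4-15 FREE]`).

Answer: [0-3 ALLOC][4-41 FREE]

Derivation:
Op 1: a = malloc(6) -> a = 0; heap: [0-5 ALLOC][6-41 FREE]
Op 2: a = realloc(a, 17) -> a = 0; heap: [0-16 ALLOC][17-41 FREE]
Op 3: a = realloc(a, 4) -> a = 0; heap: [0-3 ALLOC][4-41 FREE]
Op 4: b = malloc(3) -> b = 4; heap: [0-3 ALLOC][4-6 ALLOC][7-41 FREE]
free(b): b = 4 -> block [4-6 ALLOC]; mark free, coalesce with adjacent free neighbors -> [0-3 ALLOC][4-41 FREE]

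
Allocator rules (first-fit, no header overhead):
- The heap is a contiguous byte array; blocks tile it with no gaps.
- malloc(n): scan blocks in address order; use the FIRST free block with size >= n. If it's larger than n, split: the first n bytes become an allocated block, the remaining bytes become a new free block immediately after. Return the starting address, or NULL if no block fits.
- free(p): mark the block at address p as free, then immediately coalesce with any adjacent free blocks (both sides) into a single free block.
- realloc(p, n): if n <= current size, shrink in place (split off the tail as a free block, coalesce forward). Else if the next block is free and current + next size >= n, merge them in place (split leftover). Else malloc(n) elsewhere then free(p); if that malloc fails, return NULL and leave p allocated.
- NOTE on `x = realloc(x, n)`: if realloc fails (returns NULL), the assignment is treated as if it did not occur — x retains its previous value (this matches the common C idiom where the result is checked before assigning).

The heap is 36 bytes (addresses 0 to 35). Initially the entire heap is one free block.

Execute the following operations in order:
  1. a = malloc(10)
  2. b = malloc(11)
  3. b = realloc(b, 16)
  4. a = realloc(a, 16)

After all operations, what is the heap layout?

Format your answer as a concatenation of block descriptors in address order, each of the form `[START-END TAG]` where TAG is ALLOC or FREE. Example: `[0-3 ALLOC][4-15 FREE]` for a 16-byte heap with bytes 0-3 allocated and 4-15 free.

Op 1: a = malloc(10) -> a = 0; heap: [0-9 ALLOC][10-35 FREE]
Op 2: b = malloc(11) -> b = 10; heap: [0-9 ALLOC][10-20 ALLOC][21-35 FREE]
Op 3: b = realloc(b, 16) -> b = 10; heap: [0-9 ALLOC][10-25 ALLOC][26-35 FREE]
Op 4: a = realloc(a, 16) -> NULL (a unchanged); heap: [0-9 ALLOC][10-25 ALLOC][26-35 FREE]

Answer: [0-9 ALLOC][10-25 ALLOC][26-35 FREE]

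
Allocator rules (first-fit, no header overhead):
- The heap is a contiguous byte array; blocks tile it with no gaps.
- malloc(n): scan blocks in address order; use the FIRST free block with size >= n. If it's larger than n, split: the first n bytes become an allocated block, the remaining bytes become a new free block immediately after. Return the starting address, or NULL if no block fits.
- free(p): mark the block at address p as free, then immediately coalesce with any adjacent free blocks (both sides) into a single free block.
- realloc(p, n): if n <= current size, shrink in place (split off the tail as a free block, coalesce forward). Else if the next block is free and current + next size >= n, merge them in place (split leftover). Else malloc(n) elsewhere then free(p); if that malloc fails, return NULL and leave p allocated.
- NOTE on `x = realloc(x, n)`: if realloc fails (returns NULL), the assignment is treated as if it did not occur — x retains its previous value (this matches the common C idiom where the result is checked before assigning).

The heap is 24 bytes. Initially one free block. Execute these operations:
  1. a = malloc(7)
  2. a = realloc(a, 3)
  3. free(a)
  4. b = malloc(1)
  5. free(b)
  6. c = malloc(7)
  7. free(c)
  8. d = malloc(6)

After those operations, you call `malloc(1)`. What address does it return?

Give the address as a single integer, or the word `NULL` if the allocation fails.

Op 1: a = malloc(7) -> a = 0; heap: [0-6 ALLOC][7-23 FREE]
Op 2: a = realloc(a, 3) -> a = 0; heap: [0-2 ALLOC][3-23 FREE]
Op 3: free(a) -> (freed a); heap: [0-23 FREE]
Op 4: b = malloc(1) -> b = 0; heap: [0-0 ALLOC][1-23 FREE]
Op 5: free(b) -> (freed b); heap: [0-23 FREE]
Op 6: c = malloc(7) -> c = 0; heap: [0-6 ALLOC][7-23 FREE]
Op 7: free(c) -> (freed c); heap: [0-23 FREE]
Op 8: d = malloc(6) -> d = 0; heap: [0-5 ALLOC][6-23 FREE]
malloc(1): first-fit scan over [0-5 ALLOC][6-23 FREE] -> 6

Answer: 6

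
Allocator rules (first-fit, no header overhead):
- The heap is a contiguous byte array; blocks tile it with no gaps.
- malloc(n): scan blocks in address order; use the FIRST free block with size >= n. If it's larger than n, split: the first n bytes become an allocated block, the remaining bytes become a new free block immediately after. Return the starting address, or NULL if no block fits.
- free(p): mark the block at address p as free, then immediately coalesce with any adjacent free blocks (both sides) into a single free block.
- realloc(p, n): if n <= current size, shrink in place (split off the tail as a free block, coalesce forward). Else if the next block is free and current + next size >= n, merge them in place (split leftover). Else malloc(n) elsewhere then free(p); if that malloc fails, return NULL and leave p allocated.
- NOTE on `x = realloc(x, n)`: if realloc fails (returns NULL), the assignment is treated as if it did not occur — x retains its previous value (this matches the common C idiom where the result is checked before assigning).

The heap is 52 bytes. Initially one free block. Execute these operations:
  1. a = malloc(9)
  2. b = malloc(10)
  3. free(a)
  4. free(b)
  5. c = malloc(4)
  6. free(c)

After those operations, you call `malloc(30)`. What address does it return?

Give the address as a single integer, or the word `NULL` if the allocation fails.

Answer: 0

Derivation:
Op 1: a = malloc(9) -> a = 0; heap: [0-8 ALLOC][9-51 FREE]
Op 2: b = malloc(10) -> b = 9; heap: [0-8 ALLOC][9-18 ALLOC][19-51 FREE]
Op 3: free(a) -> (freed a); heap: [0-8 FREE][9-18 ALLOC][19-51 FREE]
Op 4: free(b) -> (freed b); heap: [0-51 FREE]
Op 5: c = malloc(4) -> c = 0; heap: [0-3 ALLOC][4-51 FREE]
Op 6: free(c) -> (freed c); heap: [0-51 FREE]
malloc(30): first-fit scan over [0-51 FREE] -> 0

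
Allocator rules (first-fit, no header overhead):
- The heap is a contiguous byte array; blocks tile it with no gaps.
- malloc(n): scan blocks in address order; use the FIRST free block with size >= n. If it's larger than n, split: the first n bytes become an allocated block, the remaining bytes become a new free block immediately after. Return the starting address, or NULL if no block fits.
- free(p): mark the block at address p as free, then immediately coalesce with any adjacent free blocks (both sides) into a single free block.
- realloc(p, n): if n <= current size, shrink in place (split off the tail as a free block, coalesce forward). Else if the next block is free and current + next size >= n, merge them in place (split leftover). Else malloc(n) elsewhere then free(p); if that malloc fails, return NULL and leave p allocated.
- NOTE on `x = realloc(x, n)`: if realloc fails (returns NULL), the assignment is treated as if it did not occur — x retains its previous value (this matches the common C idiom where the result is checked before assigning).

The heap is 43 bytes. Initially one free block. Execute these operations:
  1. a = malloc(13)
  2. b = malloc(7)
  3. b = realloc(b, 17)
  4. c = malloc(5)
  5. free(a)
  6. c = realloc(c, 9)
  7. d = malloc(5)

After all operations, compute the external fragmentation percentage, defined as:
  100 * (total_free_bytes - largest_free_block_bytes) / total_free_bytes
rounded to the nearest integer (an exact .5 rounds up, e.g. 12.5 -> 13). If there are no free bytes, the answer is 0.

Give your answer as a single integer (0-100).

Answer: 33

Derivation:
Op 1: a = malloc(13) -> a = 0; heap: [0-12 ALLOC][13-42 FREE]
Op 2: b = malloc(7) -> b = 13; heap: [0-12 ALLOC][13-19 ALLOC][20-42 FREE]
Op 3: b = realloc(b, 17) -> b = 13; heap: [0-12 ALLOC][13-29 ALLOC][30-42 FREE]
Op 4: c = malloc(5) -> c = 30; heap: [0-12 ALLOC][13-29 ALLOC][30-34 ALLOC][35-42 FREE]
Op 5: free(a) -> (freed a); heap: [0-12 FREE][13-29 ALLOC][30-34 ALLOC][35-42 FREE]
Op 6: c = realloc(c, 9) -> c = 30; heap: [0-12 FREE][13-29 ALLOC][30-38 ALLOC][39-42 FREE]
Op 7: d = malloc(5) -> d = 0; heap: [0-4 ALLOC][5-12 FREE][13-29 ALLOC][30-38 ALLOC][39-42 FREE]
Free blocks: [8 4] total_free=12 largest=8 -> 100*(12-8)/12 = 400/12 ≈ 33.333 -> rounds to 33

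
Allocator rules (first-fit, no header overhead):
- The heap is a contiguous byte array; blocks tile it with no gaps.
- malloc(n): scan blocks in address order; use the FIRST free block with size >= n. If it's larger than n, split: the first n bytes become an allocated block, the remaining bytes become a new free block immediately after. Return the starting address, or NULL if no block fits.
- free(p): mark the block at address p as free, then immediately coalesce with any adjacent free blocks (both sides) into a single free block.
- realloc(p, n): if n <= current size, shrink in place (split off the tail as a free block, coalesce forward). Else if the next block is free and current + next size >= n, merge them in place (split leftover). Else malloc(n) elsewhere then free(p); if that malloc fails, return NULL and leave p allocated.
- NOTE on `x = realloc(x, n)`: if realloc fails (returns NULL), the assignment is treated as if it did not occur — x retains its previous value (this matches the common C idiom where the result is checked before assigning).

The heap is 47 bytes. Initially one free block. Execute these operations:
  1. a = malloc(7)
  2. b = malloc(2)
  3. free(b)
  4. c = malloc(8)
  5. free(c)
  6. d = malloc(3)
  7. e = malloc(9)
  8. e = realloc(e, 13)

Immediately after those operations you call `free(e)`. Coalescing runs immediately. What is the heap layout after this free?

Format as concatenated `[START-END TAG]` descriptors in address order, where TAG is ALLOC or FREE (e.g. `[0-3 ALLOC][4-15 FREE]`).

Op 1: a = malloc(7) -> a = 0; heap: [0-6 ALLOC][7-46 FREE]
Op 2: b = malloc(2) -> b = 7; heap: [0-6 ALLOC][7-8 ALLOC][9-46 FREE]
Op 3: free(b) -> (freed b); heap: [0-6 ALLOC][7-46 FREE]
Op 4: c = malloc(8) -> c = 7; heap: [0-6 ALLOC][7-14 ALLOC][15-46 FREE]
Op 5: free(c) -> (freed c); heap: [0-6 ALLOC][7-46 FREE]
Op 6: d = malloc(3) -> d = 7; heap: [0-6 ALLOC][7-9 ALLOC][10-46 FREE]
Op 7: e = malloc(9) -> e = 10; heap: [0-6 ALLOC][7-9 ALLOC][10-18 ALLOC][19-46 FREE]
Op 8: e = realloc(e, 13) -> e = 10; heap: [0-6 ALLOC][7-9 ALLOC][10-22 ALLOC][23-46 FREE]
free(e): e = 10 -> block [10-22 ALLOC]; mark free, coalesce with adjacent free neighbors -> [0-6 ALLOC][7-9 ALLOC][10-46 FREE]

Answer: [0-6 ALLOC][7-9 ALLOC][10-46 FREE]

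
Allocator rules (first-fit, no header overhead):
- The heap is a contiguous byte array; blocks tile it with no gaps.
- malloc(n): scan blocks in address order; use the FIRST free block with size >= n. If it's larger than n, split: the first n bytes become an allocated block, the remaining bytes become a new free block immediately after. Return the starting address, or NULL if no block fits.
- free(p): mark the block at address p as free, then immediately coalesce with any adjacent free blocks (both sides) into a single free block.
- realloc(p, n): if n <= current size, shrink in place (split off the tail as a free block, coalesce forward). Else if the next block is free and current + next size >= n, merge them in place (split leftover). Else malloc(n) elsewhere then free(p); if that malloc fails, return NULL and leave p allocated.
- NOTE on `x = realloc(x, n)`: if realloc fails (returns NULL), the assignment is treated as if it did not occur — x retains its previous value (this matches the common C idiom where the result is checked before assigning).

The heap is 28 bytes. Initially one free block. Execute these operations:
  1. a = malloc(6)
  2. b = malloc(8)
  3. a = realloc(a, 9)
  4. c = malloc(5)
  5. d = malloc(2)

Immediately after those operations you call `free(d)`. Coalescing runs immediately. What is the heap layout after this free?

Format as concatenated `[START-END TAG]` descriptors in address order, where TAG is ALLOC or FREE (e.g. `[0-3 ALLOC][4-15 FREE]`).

Answer: [0-4 ALLOC][5-5 FREE][6-13 ALLOC][14-22 ALLOC][23-27 FREE]

Derivation:
Op 1: a = malloc(6) -> a = 0; heap: [0-5 ALLOC][6-27 FREE]
Op 2: b = malloc(8) -> b = 6; heap: [0-5 ALLOC][6-13 ALLOC][14-27 FREE]
Op 3: a = realloc(a, 9) -> a = 14; heap: [0-5 FREE][6-13 ALLOC][14-22 ALLOC][23-27 FREE]
Op 4: c = malloc(5) -> c = 0; heap: [0-4 ALLOC][5-5 FREE][6-13 ALLOC][14-22 ALLOC][23-27 FREE]
Op 5: d = malloc(2) -> d = 23; heap: [0-4 ALLOC][5-5 FREE][6-13 ALLOC][14-22 ALLOC][23-24 ALLOC][25-27 FREE]
free(d): d = 23 -> block [23-24 ALLOC]; mark free, coalesce with adjacent free neighbors -> [0-4 ALLOC][5-5 FREE][6-13 ALLOC][14-22 ALLOC][23-27 FREE]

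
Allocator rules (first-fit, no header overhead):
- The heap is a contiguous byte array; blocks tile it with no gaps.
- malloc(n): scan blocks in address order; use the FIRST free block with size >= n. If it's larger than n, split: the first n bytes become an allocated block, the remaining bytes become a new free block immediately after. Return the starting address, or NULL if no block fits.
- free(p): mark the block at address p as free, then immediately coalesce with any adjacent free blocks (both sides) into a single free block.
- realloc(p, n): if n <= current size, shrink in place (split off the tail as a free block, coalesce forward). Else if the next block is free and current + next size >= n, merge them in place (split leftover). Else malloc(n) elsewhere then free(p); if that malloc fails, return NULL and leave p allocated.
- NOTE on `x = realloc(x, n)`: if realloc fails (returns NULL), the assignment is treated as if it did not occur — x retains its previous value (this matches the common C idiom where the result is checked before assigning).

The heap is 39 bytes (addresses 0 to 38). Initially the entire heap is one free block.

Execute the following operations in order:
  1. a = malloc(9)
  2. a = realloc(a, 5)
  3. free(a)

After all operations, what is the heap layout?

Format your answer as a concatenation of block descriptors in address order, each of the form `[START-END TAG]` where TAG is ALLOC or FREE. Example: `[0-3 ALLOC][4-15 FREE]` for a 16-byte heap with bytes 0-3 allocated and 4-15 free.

Op 1: a = malloc(9) -> a = 0; heap: [0-8 ALLOC][9-38 FREE]
Op 2: a = realloc(a, 5) -> a = 0; heap: [0-4 ALLOC][5-38 FREE]
Op 3: free(a) -> (freed a); heap: [0-38 FREE]

Answer: [0-38 FREE]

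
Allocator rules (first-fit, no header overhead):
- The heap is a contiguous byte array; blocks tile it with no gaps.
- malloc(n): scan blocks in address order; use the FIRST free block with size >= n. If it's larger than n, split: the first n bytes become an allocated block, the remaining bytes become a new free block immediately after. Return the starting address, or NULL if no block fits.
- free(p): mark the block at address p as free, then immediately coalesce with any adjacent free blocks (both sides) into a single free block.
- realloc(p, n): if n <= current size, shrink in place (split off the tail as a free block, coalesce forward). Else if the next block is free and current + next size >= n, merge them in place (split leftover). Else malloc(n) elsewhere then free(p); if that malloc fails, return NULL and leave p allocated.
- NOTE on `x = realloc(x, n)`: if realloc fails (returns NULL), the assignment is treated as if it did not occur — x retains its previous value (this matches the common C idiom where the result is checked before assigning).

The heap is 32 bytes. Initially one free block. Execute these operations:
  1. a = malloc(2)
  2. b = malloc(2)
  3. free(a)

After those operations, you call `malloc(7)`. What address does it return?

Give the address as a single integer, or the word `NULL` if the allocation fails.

Op 1: a = malloc(2) -> a = 0; heap: [0-1 ALLOC][2-31 FREE]
Op 2: b = malloc(2) -> b = 2; heap: [0-1 ALLOC][2-3 ALLOC][4-31 FREE]
Op 3: free(a) -> (freed a); heap: [0-1 FREE][2-3 ALLOC][4-31 FREE]
malloc(7): first-fit scan over [0-1 FREE][2-3 ALLOC][4-31 FREE] -> 4

Answer: 4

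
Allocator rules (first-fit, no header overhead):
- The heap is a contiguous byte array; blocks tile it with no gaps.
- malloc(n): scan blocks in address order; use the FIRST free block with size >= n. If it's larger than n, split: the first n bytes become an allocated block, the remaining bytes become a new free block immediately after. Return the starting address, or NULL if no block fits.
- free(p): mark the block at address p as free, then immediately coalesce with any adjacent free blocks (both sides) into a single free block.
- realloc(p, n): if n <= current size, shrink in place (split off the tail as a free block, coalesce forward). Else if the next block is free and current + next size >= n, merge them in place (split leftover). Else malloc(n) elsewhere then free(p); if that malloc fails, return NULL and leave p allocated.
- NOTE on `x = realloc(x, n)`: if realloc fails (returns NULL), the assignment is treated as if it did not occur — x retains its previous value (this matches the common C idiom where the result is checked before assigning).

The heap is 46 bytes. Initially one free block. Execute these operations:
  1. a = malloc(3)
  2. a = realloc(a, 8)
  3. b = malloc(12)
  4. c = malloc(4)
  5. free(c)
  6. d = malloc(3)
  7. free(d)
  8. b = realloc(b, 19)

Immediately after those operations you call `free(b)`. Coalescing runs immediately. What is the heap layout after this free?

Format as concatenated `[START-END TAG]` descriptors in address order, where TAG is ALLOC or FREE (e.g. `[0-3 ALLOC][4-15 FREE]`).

Op 1: a = malloc(3) -> a = 0; heap: [0-2 ALLOC][3-45 FREE]
Op 2: a = realloc(a, 8) -> a = 0; heap: [0-7 ALLOC][8-45 FREE]
Op 3: b = malloc(12) -> b = 8; heap: [0-7 ALLOC][8-19 ALLOC][20-45 FREE]
Op 4: c = malloc(4) -> c = 20; heap: [0-7 ALLOC][8-19 ALLOC][20-23 ALLOC][24-45 FREE]
Op 5: free(c) -> (freed c); heap: [0-7 ALLOC][8-19 ALLOC][20-45 FREE]
Op 6: d = malloc(3) -> d = 20; heap: [0-7 ALLOC][8-19 ALLOC][20-22 ALLOC][23-45 FREE]
Op 7: free(d) -> (freed d); heap: [0-7 ALLOC][8-19 ALLOC][20-45 FREE]
Op 8: b = realloc(b, 19) -> b = 8; heap: [0-7 ALLOC][8-26 ALLOC][27-45 FREE]
free(b): b = 8 -> block [8-26 ALLOC]; mark free, coalesce with adjacent free neighbors -> [0-7 ALLOC][8-45 FREE]

Answer: [0-7 ALLOC][8-45 FREE]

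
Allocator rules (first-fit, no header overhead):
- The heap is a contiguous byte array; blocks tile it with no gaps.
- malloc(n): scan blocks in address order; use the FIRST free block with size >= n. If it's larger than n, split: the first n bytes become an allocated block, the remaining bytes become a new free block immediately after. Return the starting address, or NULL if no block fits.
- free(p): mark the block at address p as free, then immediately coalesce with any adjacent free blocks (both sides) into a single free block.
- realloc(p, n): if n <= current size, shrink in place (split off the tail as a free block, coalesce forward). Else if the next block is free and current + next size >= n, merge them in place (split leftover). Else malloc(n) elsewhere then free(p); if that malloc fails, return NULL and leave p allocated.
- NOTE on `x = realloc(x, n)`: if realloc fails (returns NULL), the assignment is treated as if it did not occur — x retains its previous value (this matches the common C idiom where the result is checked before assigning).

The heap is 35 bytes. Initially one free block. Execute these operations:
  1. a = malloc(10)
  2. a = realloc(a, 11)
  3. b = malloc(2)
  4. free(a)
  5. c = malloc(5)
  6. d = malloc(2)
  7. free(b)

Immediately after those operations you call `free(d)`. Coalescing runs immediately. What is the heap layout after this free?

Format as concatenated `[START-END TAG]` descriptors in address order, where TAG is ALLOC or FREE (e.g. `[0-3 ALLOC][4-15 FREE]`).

Op 1: a = malloc(10) -> a = 0; heap: [0-9 ALLOC][10-34 FREE]
Op 2: a = realloc(a, 11) -> a = 0; heap: [0-10 ALLOC][11-34 FREE]
Op 3: b = malloc(2) -> b = 11; heap: [0-10 ALLOC][11-12 ALLOC][13-34 FREE]
Op 4: free(a) -> (freed a); heap: [0-10 FREE][11-12 ALLOC][13-34 FREE]
Op 5: c = malloc(5) -> c = 0; heap: [0-4 ALLOC][5-10 FREE][11-12 ALLOC][13-34 FREE]
Op 6: d = malloc(2) -> d = 5; heap: [0-4 ALLOC][5-6 ALLOC][7-10 FREE][11-12 ALLOC][13-34 FREE]
Op 7: free(b) -> (freed b); heap: [0-4 ALLOC][5-6 ALLOC][7-34 FREE]
free(d): d = 5 -> block [5-6 ALLOC]; mark free, coalesce with adjacent free neighbors -> [0-4 ALLOC][5-34 FREE]

Answer: [0-4 ALLOC][5-34 FREE]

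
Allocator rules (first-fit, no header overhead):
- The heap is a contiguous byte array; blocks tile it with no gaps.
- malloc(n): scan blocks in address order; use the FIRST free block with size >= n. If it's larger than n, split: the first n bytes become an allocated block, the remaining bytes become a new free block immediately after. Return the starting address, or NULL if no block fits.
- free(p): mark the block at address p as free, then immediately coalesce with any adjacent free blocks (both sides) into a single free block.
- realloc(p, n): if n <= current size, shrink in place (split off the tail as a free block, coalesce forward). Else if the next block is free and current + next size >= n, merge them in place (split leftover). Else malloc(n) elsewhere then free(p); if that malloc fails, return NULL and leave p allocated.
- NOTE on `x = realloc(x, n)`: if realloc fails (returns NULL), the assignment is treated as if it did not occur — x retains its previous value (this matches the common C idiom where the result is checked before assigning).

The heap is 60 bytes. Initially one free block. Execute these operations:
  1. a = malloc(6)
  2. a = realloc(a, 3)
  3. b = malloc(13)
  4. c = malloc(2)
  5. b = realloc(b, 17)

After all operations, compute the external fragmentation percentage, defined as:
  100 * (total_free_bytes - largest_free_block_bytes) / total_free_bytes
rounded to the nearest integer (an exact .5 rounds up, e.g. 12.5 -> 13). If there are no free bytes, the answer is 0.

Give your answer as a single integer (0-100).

Answer: 34

Derivation:
Op 1: a = malloc(6) -> a = 0; heap: [0-5 ALLOC][6-59 FREE]
Op 2: a = realloc(a, 3) -> a = 0; heap: [0-2 ALLOC][3-59 FREE]
Op 3: b = malloc(13) -> b = 3; heap: [0-2 ALLOC][3-15 ALLOC][16-59 FREE]
Op 4: c = malloc(2) -> c = 16; heap: [0-2 ALLOC][3-15 ALLOC][16-17 ALLOC][18-59 FREE]
Op 5: b = realloc(b, 17) -> b = 18; heap: [0-2 ALLOC][3-15 FREE][16-17 ALLOC][18-34 ALLOC][35-59 FREE]
Free blocks: [13 25] total_free=38 largest=25 -> 100*(38-25)/38 = 1300/38 ≈ 34.211 -> rounds to 34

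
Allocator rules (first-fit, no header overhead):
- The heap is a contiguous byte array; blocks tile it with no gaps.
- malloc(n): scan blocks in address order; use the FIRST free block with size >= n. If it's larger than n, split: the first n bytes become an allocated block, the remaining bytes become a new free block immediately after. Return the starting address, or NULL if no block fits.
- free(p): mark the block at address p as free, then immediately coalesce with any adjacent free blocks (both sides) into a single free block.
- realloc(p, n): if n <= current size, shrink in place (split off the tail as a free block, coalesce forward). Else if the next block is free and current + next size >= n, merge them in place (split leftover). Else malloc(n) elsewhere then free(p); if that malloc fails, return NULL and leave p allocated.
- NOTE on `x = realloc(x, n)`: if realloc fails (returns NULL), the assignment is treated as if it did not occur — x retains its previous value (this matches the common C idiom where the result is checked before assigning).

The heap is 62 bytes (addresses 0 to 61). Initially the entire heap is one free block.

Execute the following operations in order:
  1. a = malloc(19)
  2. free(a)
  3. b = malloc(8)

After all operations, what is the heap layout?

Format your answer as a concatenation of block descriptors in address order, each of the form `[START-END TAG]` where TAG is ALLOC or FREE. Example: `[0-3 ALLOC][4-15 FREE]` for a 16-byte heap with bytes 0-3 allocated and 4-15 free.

Answer: [0-7 ALLOC][8-61 FREE]

Derivation:
Op 1: a = malloc(19) -> a = 0; heap: [0-18 ALLOC][19-61 FREE]
Op 2: free(a) -> (freed a); heap: [0-61 FREE]
Op 3: b = malloc(8) -> b = 0; heap: [0-7 ALLOC][8-61 FREE]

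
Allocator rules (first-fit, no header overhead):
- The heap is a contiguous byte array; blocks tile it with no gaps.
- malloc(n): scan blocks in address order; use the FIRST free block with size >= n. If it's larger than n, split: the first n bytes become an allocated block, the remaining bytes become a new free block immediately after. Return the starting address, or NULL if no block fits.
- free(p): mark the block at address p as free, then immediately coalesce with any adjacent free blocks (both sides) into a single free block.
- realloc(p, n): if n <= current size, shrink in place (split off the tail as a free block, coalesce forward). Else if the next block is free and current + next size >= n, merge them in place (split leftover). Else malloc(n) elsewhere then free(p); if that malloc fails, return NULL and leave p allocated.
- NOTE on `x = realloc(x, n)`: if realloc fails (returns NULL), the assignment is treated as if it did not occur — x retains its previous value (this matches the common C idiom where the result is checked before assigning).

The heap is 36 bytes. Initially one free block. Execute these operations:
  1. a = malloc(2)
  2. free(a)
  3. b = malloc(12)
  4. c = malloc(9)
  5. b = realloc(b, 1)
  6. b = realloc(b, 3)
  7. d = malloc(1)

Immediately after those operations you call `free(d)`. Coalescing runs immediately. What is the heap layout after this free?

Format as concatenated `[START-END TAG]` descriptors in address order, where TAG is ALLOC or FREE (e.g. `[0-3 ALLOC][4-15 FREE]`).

Op 1: a = malloc(2) -> a = 0; heap: [0-1 ALLOC][2-35 FREE]
Op 2: free(a) -> (freed a); heap: [0-35 FREE]
Op 3: b = malloc(12) -> b = 0; heap: [0-11 ALLOC][12-35 FREE]
Op 4: c = malloc(9) -> c = 12; heap: [0-11 ALLOC][12-20 ALLOC][21-35 FREE]
Op 5: b = realloc(b, 1) -> b = 0; heap: [0-0 ALLOC][1-11 FREE][12-20 ALLOC][21-35 FREE]
Op 6: b = realloc(b, 3) -> b = 0; heap: [0-2 ALLOC][3-11 FREE][12-20 ALLOC][21-35 FREE]
Op 7: d = malloc(1) -> d = 3; heap: [0-2 ALLOC][3-3 ALLOC][4-11 FREE][12-20 ALLOC][21-35 FREE]
free(d): d = 3 -> block [3-3 ALLOC]; mark free, coalesce with adjacent free neighbors -> [0-2 ALLOC][3-11 FREE][12-20 ALLOC][21-35 FREE]

Answer: [0-2 ALLOC][3-11 FREE][12-20 ALLOC][21-35 FREE]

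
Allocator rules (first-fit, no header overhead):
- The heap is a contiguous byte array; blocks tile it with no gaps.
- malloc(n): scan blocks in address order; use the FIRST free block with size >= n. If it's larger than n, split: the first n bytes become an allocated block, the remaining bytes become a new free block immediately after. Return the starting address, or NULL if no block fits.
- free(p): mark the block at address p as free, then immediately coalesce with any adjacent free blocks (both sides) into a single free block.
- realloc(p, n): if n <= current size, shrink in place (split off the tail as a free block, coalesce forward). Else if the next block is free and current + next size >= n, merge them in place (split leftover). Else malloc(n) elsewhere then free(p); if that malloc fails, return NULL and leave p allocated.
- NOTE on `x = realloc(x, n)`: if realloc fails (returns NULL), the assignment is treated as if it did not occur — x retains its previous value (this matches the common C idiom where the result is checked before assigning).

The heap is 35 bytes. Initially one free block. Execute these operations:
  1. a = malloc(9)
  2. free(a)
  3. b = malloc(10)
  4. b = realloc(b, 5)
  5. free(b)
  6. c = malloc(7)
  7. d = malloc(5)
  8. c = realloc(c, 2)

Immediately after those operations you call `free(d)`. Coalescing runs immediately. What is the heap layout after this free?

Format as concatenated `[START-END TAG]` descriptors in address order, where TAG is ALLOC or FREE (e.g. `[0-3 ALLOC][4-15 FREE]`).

Op 1: a = malloc(9) -> a = 0; heap: [0-8 ALLOC][9-34 FREE]
Op 2: free(a) -> (freed a); heap: [0-34 FREE]
Op 3: b = malloc(10) -> b = 0; heap: [0-9 ALLOC][10-34 FREE]
Op 4: b = realloc(b, 5) -> b = 0; heap: [0-4 ALLOC][5-34 FREE]
Op 5: free(b) -> (freed b); heap: [0-34 FREE]
Op 6: c = malloc(7) -> c = 0; heap: [0-6 ALLOC][7-34 FREE]
Op 7: d = malloc(5) -> d = 7; heap: [0-6 ALLOC][7-11 ALLOC][12-34 FREE]
Op 8: c = realloc(c, 2) -> c = 0; heap: [0-1 ALLOC][2-6 FREE][7-11 ALLOC][12-34 FREE]
free(d): d = 7 -> block [7-11 ALLOC]; mark free, coalesce with adjacent free neighbors -> [0-1 ALLOC][2-34 FREE]

Answer: [0-1 ALLOC][2-34 FREE]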